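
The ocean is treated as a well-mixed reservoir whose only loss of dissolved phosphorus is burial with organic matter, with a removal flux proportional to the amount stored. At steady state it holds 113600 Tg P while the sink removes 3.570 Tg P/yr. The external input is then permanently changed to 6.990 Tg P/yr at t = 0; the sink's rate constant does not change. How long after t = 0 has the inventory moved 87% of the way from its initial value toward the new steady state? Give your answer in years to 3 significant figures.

64900 yr

τ = M₀/F₀ = 113600/3.570 = 31820 yr.
The remaining gap fraction is e^(−t/τ); 87% covered ⇒ e^(−t/τ) = 0.130.
t = −τ ln(0.130) = 31820 × 2.040 = 64920 yr.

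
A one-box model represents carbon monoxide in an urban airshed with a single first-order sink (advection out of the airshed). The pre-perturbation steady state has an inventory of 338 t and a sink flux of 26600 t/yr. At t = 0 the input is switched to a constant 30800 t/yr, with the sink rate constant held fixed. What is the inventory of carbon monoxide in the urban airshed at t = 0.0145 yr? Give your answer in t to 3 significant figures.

The sink rate constant is k = F₀/M₀ = 26600/338 = 78.70 yr⁻¹.
Solving dM/dt = F₁ − kM with M(0) = M₀ gives M(t) = F₁/k + (M₀ − F₁/k)·e^(−kt).
F₁/k = 30800/78.70 = 391.37 t; kt = 78.70 × 0.0145 = 1.141, e^(−kt) = 0.3195.
M(0.0145) = 391.37 + (338 − 391.37) × 0.3195 = 391.37 − 17.05 = 374.32 t.

374 t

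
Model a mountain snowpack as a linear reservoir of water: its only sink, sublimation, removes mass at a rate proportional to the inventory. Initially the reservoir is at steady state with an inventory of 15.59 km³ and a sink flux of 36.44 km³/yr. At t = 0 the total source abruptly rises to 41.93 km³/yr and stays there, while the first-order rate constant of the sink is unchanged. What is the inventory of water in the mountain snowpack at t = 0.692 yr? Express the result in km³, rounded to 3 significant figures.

The sink rate constant is k = F₀/M₀ = 36.44/15.59 = 2.337 yr⁻¹.
Solving dM/dt = F₁ − kM with M(0) = M₀ gives M(t) = F₁/k + (M₀ − F₁/k)·e^(−kt).
F₁/k = 41.93/2.337 = 17.939 km³; kt = 2.337 × 0.692 = 1.617, e^(−kt) = 0.1984.
M(0.692) = 17.939 + (15.59 − 17.939) × 0.1984 = 17.939 − 0.4660 = 17.473 km³.

17.5 km³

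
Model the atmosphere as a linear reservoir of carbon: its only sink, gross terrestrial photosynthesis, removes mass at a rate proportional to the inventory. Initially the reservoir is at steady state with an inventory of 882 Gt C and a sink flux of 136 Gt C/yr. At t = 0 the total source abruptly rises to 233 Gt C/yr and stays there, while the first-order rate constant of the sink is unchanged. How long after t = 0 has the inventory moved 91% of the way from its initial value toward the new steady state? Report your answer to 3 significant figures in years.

15.6 yr

τ = M₀/F₀ = 882/136 = 6.485 yr.
The remaining gap fraction is e^(−t/τ); 91% covered ⇒ e^(−t/τ) = 0.0900.
t = −τ ln(0.0900) = 6.485 × 2.408 = 15.62 yr.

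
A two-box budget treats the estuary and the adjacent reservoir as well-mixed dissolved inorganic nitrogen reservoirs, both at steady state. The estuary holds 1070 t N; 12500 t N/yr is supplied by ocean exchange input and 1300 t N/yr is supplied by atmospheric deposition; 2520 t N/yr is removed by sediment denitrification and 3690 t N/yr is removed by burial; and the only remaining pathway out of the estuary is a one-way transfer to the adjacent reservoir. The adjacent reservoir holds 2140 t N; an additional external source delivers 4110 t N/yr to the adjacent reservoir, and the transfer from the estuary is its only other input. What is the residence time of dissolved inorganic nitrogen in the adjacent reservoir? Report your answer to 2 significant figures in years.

0.18 yr

Balance the estuary: ΣF_in = 12500 + 1300 = 13800 t N/yr.
Transfer to the adjacent reservoir = ΣF_in − (2520 + 3690) = 7590.0 t N/yr.
Total input to the adjacent reservoir = 7590.0 + 4110 = 11700 t N/yr; at steady state this equals its total output.
τ = M / F = 2140 / 11700 = 0.1829 yr.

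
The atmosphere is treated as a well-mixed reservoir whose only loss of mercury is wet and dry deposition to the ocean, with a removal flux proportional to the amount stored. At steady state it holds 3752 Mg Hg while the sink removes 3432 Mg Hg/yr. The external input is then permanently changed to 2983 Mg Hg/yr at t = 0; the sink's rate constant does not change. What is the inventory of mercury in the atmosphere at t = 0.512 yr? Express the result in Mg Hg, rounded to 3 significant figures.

3570 Mg Hg

τ = M₀/F₀ = 3752/3432 = 1.093 yr; rate constant k = 1/τ.
New steady state M_∞ = F₁/k = F₁·τ = 2983 × 1.093 = 3261.1 Mg Hg.
M(t) = M_∞ + (M₀ − M_∞)·e^(−t/τ); t/τ = 0.512/1.093 = 0.4683, so e^(−t/τ) = 0.6260.
M(t) = 3261.1 + 490.9 × 0.6260 = 3568.4 Mg Hg.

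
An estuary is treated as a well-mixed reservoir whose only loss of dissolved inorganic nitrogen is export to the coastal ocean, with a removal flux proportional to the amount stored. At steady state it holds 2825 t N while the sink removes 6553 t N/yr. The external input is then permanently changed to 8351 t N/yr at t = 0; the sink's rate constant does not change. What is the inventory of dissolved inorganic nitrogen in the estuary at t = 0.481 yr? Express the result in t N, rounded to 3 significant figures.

3350 t N

Residence time τ = M₀/F₀ = 0.4311 yr. The eventual steady state is M_∞ = M₀·(F₁/F₀) = 2825 × 8351/6553 = 3600.1 t N.
The anomaly ΔM(t) = M(t) − M_∞ decays as ΔM₀·e^(−t/τ) with ΔM₀ = 2825 − 3600.1 = −775.1 t N.
At t = 0.481 yr, e^(−t/τ) = e^(−1.116) = 0.3277, so ΔM = −254.0 t N and M = 3600.1 − 254.0 = 3346.1 t N.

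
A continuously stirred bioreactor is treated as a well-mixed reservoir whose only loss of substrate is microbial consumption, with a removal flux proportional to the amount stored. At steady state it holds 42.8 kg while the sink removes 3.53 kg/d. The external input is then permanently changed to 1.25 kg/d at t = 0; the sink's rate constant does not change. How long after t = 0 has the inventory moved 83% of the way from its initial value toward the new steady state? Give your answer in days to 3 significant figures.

21.5 d

τ = M₀/F₀ = 42.8/3.53 = 12.12 d.
The remaining gap fraction is e^(−t/τ); 83% covered ⇒ e^(−t/τ) = 0.170.
t = −τ ln(0.170) = 12.12 × 1.772 = 21.48 d.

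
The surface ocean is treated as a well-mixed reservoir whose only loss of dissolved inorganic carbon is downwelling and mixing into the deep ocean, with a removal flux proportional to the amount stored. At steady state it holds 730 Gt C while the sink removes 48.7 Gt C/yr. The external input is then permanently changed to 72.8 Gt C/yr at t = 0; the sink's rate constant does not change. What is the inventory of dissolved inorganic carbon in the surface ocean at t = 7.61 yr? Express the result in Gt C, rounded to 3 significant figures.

Residence time τ = M₀/F₀ = 14.99 yr. The eventual steady state is M_∞ = M₀·(F₁/F₀) = 730 × 72.8/48.7 = 1091.3 Gt C.
The anomaly ΔM(t) = M(t) − M_∞ decays as ΔM₀·e^(−t/τ) with ΔM₀ = 730 − 1091.3 = −361.3 Gt C.
At t = 7.61 yr, e^(−t/τ) = e^(−0.5077) = 0.6019, so ΔM = −217.4 Gt C and M = 1091.3 − 217.4 = 873.82 Gt C.

874 Gt C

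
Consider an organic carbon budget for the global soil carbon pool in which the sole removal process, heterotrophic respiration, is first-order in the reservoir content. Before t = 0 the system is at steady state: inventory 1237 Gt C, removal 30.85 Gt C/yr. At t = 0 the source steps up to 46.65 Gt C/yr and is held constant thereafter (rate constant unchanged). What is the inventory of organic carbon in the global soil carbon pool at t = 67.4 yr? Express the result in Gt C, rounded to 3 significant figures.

Residence time τ = M₀/F₀ = 40.10 yr. The eventual steady state is M_∞ = M₀·(F₁/F₀) = 1237 × 46.65/30.85 = 1870.5 Gt C.
The anomaly ΔM(t) = M(t) − M_∞ decays as ΔM₀·e^(−t/τ) with ΔM₀ = 1237 − 1870.5 = −633.5 Gt C.
At t = 67.4 yr, e^(−t/τ) = e^(−1.681) = 0.1862, so ΔM = −118.0 Gt C and M = 1870.5 − 118.0 = 1752.6 Gt C.

1750 Gt C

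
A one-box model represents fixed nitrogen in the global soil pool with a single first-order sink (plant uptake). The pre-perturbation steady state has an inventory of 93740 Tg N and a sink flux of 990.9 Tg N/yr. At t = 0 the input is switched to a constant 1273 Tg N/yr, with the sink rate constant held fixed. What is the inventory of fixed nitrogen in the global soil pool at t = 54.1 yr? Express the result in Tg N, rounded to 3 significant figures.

105000 Tg N

Residence time τ = M₀/F₀ = 94.60 yr. The eventual steady state is M_∞ = M₀·(F₁/F₀) = 93740 × 1273/990.9 = 120430 Tg N.
The anomaly ΔM(t) = M(t) − M_∞ decays as ΔM₀·e^(−t/τ) with ΔM₀ = 93740 − 120430 = −26690 Tg N.
At t = 54.1 yr, e^(−t/τ) = e^(−0.5719) = 0.5645, so ΔM = −15060 Tg N and M = 120430 − 15060 = 105360 Tg N.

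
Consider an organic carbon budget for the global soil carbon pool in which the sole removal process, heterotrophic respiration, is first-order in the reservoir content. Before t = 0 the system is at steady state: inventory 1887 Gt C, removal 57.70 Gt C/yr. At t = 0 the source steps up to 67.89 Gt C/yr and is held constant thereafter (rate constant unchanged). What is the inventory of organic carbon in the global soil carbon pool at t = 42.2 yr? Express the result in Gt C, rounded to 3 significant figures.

2130 Gt C

Residence time τ = M₀/F₀ = 32.70 yr. The eventual steady state is M_∞ = M₀·(F₁/F₀) = 1887 × 67.89/57.70 = 2220.3 Gt C.
The anomaly ΔM(t) = M(t) − M_∞ decays as ΔM₀·e^(−t/τ) with ΔM₀ = 1887 − 2220.3 = −333.3 Gt C.
At t = 42.2 yr, e^(−t/τ) = e^(−1.290) = 0.2752, so ΔM = −91.70 Gt C and M = 2220.3 − 91.70 = 2128.6 Gt C.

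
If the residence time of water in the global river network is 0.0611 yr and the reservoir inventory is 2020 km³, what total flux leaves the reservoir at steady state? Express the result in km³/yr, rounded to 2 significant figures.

33000 km³/yr

F = M / τ = 2020 / 0.0611 = 33060 km³/yr.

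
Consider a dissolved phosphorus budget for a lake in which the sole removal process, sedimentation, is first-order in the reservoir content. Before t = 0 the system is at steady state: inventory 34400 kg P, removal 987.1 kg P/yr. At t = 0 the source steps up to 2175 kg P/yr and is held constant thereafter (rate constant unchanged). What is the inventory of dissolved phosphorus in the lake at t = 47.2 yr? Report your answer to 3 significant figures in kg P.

τ = M₀/F₀ = 34400/987.1 = 34.85 yr; rate constant k = 1/τ.
New steady state M_∞ = F₁/k = F₁·τ = 2175 × 34.85 = 75798 kg P.
M(t) = M_∞ + (M₀ − M_∞)·e^(−t/τ); t/τ = 47.2/34.85 = 1.354, so e^(−t/τ) = 0.2581.
M(t) = 75798 − 41400 × 0.2581 = 65113 kg P.

65100 kg P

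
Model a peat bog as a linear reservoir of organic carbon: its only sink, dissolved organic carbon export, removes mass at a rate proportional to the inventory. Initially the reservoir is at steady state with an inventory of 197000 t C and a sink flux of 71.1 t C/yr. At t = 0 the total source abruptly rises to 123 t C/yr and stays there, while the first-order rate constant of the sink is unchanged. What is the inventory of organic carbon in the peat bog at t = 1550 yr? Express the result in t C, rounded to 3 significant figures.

259000 t C

τ = M₀/F₀ = 197000/71.1 = 2771 yr; rate constant k = 1/τ.
New steady state M_∞ = F₁/k = F₁·τ = 123 × 2771 = 340800 t C.
M(t) = M_∞ + (M₀ − M_∞)·e^(−t/τ); t/τ = 1550/2771 = 0.5594, so e^(−t/τ) = 0.5715.
M(t) = 340800 − 143800 × 0.5715 = 258610 t C.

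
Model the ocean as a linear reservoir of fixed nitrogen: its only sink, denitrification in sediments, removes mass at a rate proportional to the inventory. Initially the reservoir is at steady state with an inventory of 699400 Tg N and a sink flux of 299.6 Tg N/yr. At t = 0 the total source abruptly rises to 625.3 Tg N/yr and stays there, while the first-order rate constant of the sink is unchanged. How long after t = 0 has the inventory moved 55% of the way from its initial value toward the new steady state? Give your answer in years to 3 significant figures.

1860 yr

τ = M₀/F₀ = 699400/299.6 = 2334 yr.
The remaining gap fraction is e^(−t/τ); 55% covered ⇒ e^(−t/τ) = 0.450.
t = −τ ln(0.450) = 2334 × 0.7985 = 1864 yr.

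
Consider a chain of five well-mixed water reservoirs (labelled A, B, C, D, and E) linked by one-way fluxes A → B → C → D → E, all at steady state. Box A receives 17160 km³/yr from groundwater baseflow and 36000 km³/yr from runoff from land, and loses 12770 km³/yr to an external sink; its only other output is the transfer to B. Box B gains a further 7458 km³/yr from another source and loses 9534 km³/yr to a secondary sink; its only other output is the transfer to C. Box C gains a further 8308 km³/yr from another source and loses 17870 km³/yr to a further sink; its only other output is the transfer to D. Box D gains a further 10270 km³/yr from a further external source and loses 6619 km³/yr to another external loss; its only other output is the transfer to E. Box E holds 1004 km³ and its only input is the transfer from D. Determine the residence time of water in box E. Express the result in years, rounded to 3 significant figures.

0.0310 yr

Box A: F(A→B) = (17160 + 36000) − 12770 = 40390 km³/yr.
Box B: F(B→C) = (40390 + 7458) − 9534 = 38314 km³/yr.
Box C: F(C→D) = (38314 + 8308) − 17870 = 28752 km³/yr.
Box D: F(D→E) = (28752 + 10270) − 6619 = 32403 km³/yr.
Box E throughput = its input = 32403 km³/yr; τ = 1004 / 32403 = 0.03098 yr.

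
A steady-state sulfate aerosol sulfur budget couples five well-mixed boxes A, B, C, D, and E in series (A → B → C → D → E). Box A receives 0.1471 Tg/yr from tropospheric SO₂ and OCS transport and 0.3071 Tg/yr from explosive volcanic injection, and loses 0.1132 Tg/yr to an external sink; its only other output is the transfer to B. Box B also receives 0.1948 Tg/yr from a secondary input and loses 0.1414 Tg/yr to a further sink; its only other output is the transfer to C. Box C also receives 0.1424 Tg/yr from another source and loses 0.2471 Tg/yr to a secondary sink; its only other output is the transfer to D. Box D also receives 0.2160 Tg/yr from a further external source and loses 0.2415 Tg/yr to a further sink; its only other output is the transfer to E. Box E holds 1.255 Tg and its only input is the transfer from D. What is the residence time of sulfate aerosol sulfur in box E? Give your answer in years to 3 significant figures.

Box A: F(A→B) = (0.1471 + 0.3071) − 0.1132 = 0.34100 Tg/yr.
Box B: F(B→C) = (0.34100 + 0.1948) − 0.1414 = 0.39440 Tg/yr.
Box C: F(C→D) = (0.39440 + 0.1424) − 0.2471 = 0.28970 Tg/yr.
Box D: F(D→E) = (0.28970 + 0.2160) − 0.2415 = 0.26420 Tg/yr.
Box E throughput = its input = 0.26420 Tg/yr; τ = 1.255 / 0.26420 = 4.750 yr.

4.75 yr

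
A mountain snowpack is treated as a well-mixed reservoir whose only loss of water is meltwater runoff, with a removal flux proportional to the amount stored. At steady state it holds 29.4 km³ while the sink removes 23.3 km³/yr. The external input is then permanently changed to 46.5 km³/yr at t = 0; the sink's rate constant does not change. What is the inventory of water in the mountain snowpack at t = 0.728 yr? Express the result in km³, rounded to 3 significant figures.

42.2 km³

Residence time τ = M₀/F₀ = 1.262 yr. The eventual steady state is M_∞ = M₀·(F₁/F₀) = 29.4 × 46.5/23.3 = 58.674 km³.
The anomaly ΔM(t) = M(t) − M_∞ decays as ΔM₀·e^(−t/τ) with ΔM₀ = 29.4 − 58.674 = −29.27 km³.
At t = 0.728 yr, e^(−t/τ) = e^(−0.5770) = 0.5616, so ΔM = −16.44 km³ and M = 58.674 − 16.44 = 42.233 km³.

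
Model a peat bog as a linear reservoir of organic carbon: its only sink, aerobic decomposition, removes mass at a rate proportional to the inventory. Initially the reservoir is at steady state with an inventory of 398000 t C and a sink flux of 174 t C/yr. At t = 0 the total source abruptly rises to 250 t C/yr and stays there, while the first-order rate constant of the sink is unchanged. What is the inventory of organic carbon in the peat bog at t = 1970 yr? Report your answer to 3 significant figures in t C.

498000 t C

The sink rate constant is k = F₀/M₀ = 174/398000 = 0.0004372 yr⁻¹.
Solving dM/dt = F₁ − kM with M(0) = M₀ gives M(t) = F₁/k + (M₀ − F₁/k)·e^(−kt).
F₁/k = 250/0.0004372 = 571840 t C; kt = 0.0004372 × 1970 = 0.8613, e^(−kt) = 0.4226.
M(1970) = 571840 + (398000 − 571840) × 0.4226 = 571840 − 73470 = 498370 t C.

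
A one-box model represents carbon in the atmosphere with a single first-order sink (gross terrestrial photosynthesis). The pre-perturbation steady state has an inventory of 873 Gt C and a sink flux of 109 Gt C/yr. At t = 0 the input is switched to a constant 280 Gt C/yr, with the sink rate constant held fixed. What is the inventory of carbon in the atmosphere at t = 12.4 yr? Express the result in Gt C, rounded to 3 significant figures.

1950 Gt C

Residence time τ = M₀/F₀ = 8.009 yr. The eventual steady state is M_∞ = M₀·(F₁/F₀) = 873 × 280/109 = 2242.6 Gt C.
The anomaly ΔM(t) = M(t) − M_∞ decays as ΔM₀·e^(−t/τ) with ΔM₀ = 873 − 2242.6 = −1370 Gt C.
At t = 12.4 yr, e^(−t/τ) = e^(−1.548) = 0.2126, so ΔM = −291.2 Gt C and M = 2242.6 − 291.2 = 1951.4 Gt C.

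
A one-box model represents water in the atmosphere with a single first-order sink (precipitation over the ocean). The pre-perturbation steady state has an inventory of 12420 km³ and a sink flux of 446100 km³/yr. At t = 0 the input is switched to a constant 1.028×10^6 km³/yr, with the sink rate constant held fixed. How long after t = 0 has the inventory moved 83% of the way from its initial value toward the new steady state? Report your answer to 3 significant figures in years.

τ = M₀/F₀ = 12420/446100 = 0.02784 yr.
The remaining gap fraction is e^(−t/τ); 83% covered ⇒ e^(−t/τ) = 0.170.
t = −τ ln(0.170) = 0.02784 × 1.772 = 0.04933 yr.

0.0493 yr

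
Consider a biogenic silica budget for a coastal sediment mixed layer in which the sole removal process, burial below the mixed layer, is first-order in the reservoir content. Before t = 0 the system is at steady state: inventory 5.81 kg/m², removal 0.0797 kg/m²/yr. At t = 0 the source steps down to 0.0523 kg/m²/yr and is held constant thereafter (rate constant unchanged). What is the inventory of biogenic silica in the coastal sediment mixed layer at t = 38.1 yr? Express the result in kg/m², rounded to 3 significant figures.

Residence time τ = M₀/F₀ = 72.90 yr. The eventual steady state is M_∞ = M₀·(F₁/F₀) = 5.81 × 0.0523/0.0797 = 3.8126 kg/m².
The anomaly ΔM(t) = M(t) − M_∞ decays as ΔM₀·e^(−t/τ) with ΔM₀ = 5.81 − 3.8126 = 1.997 kg/m².
At t = 38.1 yr, e^(−t/τ) = e^(−0.5226) = 0.5929, so ΔM = 1.184 kg/m² and M = 3.8126 + 1.184 = 4.9970 kg/m².

5.00 kg/m²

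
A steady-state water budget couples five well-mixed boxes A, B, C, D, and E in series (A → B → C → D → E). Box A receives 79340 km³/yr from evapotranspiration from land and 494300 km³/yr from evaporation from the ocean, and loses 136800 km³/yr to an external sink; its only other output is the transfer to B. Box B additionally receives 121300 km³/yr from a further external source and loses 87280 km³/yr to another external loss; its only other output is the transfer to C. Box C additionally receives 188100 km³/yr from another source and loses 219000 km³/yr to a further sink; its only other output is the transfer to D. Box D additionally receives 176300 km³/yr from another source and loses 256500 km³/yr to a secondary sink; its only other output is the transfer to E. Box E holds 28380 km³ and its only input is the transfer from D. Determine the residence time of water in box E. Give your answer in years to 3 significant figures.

0.0789 yr

Box A: F(A→B) = (79340 + 494300) − 136800 = 436840 km³/yr.
Box B: F(B→C) = (436840 + 121300) − 87280 = 470860 km³/yr.
Box C: F(C→D) = (470860 + 188100) − 219000 = 439960 km³/yr.
Box D: F(D→E) = (439960 + 176300) − 256500 = 359760 km³/yr.
Box E throughput = its input = 359760 km³/yr; τ = 28380 / 359760 = 0.07889 yr.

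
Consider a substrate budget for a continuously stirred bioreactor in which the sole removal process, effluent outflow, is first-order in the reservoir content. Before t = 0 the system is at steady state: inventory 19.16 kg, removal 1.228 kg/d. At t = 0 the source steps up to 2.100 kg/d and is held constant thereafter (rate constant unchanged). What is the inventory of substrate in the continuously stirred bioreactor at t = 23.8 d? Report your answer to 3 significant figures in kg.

29.8 kg

τ = M₀/F₀ = 19.16/1.228 = 15.60 d; rate constant k = 1/τ.
New steady state M_∞ = F₁/k = F₁·τ = 2.100 × 15.60 = 32.765 kg.
M(t) = M_∞ + (M₀ − M_∞)·e^(−t/τ); t/τ = 23.8/15.60 = 1.525, so e^(−t/τ) = 0.2175.
M(t) = 32.765 − 13.61 × 0.2175 = 29.806 kg.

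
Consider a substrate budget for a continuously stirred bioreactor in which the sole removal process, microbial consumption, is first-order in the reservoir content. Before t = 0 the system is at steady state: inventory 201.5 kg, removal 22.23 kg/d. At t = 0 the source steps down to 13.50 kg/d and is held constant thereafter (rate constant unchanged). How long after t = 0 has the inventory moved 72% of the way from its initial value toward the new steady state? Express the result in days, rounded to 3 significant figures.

11.5 d

τ = M₀/F₀ = 201.5/22.23 = 9.064 d.
The remaining gap fraction is e^(−t/τ); 72% covered ⇒ e^(−t/τ) = 0.280.
t = −τ ln(0.280) = 9.064 × 1.273 = 11.54 d.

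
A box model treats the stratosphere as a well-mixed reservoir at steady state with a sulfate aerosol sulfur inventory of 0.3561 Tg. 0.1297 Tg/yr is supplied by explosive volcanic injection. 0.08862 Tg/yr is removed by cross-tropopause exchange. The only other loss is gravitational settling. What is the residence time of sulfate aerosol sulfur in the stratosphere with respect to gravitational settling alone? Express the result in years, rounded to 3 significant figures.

8.67 yr

At steady state ΣF_in = ΣF_out.
ΣF_in = 0.12970 Tg/yr.
Gravitational settling flux = ΣF_in − (0.08862) = 0.12970 − 0.08862 = 0.04108 Tg/yr.
τ = M / F = 0.3561 / 0.04108 = 8.668 yr.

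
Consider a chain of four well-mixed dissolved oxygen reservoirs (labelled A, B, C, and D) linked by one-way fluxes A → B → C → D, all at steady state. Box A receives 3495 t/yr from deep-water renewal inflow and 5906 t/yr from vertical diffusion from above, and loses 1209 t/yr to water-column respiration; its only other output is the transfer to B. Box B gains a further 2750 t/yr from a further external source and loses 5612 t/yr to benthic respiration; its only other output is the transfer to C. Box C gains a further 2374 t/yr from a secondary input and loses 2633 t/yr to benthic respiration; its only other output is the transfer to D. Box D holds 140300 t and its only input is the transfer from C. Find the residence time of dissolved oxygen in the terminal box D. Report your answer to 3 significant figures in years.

Box A: F(A→B) = (3495 + 5906) − 1209 = 8192.0 t/yr.
Box B: F(B→C) = (8192.0 + 2750) − 5612 = 5330.0 t/yr.
Box C: F(C→D) = (5330.0 + 2374) − 2633 = 5071.0 t/yr.
Box D throughput = its input = 5071.0 t/yr; τ = 140300 / 5071.0 = 27.67 yr.

27.7 yr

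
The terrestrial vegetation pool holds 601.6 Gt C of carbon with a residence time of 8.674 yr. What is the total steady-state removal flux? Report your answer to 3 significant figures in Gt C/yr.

69.4 Gt C/yr

F = M / τ = 601.6 / 8.674 = 69.36 Gt C/yr.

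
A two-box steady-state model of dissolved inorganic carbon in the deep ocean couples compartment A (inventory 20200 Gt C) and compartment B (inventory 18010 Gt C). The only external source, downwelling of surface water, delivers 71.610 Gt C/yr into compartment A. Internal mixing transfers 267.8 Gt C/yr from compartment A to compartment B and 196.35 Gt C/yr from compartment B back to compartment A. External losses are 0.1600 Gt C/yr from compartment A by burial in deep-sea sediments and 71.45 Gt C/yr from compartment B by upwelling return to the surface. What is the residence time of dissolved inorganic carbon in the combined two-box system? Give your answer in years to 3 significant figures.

For the system as a whole, the A↔B exchange is internal and contributes nothing to the throughput; only the external sinks remove mass.
M_total = 20200 + 18010 = 38210 Gt C.
ΣF_external_out = 0.1600 + 71.45 = 71.610 Gt C/yr.
τ = M_total / ΣF_ext = 38210 / 71.610 = 533.6 yr.

534 yr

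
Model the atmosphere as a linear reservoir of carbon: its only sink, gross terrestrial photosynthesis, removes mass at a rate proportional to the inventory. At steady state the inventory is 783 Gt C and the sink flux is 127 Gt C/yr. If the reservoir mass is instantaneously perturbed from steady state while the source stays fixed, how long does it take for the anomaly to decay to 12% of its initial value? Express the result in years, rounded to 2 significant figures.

13 yr

For a linear reservoir the anomaly decays as exp(−t/τ) with τ = M/F = 783/127 = 6.165 yr.
exp(−t/τ) = 0.12 ⇒ t = −τ ln(0.12) = 6.165 × 2.120 = 13.07 yr.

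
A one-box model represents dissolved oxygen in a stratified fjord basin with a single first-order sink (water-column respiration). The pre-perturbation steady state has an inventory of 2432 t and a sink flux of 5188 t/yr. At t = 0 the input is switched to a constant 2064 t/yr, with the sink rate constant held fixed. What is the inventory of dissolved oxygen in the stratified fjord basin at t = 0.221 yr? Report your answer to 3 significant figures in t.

1880 t

The sink rate constant is k = F₀/M₀ = 5188/2432 = 2.133 yr⁻¹.
Solving dM/dt = F₁ − kM with M(0) = M₀ gives M(t) = F₁/k + (M₀ − F₁/k)·e^(−kt).
F₁/k = 2064/2.133 = 967.55 t; kt = 2.133 × 0.221 = 0.4714, e^(−kt) = 0.6241.
M(0.221) = 967.55 + (2432 − 967.55) × 0.6241 = 967.55 + 914.0 = 1881.5 t.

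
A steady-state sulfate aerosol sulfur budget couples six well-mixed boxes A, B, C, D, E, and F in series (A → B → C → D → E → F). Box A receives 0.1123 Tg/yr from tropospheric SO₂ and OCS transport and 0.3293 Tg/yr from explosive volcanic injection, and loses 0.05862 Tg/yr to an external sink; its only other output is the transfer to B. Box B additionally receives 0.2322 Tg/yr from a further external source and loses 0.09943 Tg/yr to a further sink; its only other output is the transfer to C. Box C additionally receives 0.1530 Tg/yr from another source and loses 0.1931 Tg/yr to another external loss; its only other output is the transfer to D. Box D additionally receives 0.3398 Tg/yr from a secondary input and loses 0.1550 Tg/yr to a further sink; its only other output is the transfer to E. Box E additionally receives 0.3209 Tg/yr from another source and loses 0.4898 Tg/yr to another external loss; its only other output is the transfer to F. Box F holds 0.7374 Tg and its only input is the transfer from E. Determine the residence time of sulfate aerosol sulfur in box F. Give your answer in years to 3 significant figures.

1.50 yr

Box A: F(A→B) = (0.1123 + 0.3293) − 0.05862 = 0.38298 Tg/yr.
Box B: F(B→C) = (0.38298 + 0.2322) − 0.09943 = 0.51575 Tg/yr.
Box C: F(C→D) = (0.51575 + 0.1530) − 0.1931 = 0.47565 Tg/yr.
Box D: F(D→E) = (0.47565 + 0.3398) − 0.1550 = 0.66045 Tg/yr.
Box E: F(E→F) = (0.66045 + 0.3209) − 0.4898 = 0.49155 Tg/yr.
Box F throughput = its input = 0.49155 Tg/yr; τ = 0.7374 / 0.49155 = 1.500 yr.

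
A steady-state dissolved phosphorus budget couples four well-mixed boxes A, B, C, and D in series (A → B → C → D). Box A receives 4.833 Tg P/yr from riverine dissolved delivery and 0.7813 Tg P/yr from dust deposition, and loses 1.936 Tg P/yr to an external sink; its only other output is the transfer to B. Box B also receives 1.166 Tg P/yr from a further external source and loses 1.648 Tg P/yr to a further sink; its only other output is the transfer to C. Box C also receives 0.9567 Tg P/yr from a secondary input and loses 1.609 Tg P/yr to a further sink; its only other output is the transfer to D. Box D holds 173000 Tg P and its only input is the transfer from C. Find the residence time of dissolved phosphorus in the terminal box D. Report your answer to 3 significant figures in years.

68000 yr

Box A: F(A→B) = (4.833 + 0.7813) − 1.936 = 3.6783 Tg P/yr.
Box B: F(B→C) = (3.6783 + 1.166) − 1.648 = 3.1963 Tg P/yr.
Box C: F(C→D) = (3.1963 + 0.9567) − 1.609 = 2.5440 Tg P/yr.
Box D throughput = its input = 2.5440 Tg P/yr; τ = 173000 / 2.5440 = 68000 yr.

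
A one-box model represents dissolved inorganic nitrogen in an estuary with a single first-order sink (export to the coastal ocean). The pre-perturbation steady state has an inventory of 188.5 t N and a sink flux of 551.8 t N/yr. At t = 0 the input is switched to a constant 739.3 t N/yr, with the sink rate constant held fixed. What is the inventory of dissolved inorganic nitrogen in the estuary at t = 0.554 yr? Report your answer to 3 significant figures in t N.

Residence time τ = M₀/F₀ = 0.3416 yr. The eventual steady state is M_∞ = M₀·(F₁/F₀) = 188.5 × 739.3/551.8 = 252.55 t N.
The anomaly ΔM(t) = M(t) − M_∞ decays as ΔM₀·e^(−t/τ) with ΔM₀ = 188.5 − 252.55 = −64.05 t N.
At t = 0.554 yr, e^(−t/τ) = e^(−1.622) = 0.1976, so ΔM = −12.65 t N and M = 252.55 − 12.65 = 239.90 t N.

240 t N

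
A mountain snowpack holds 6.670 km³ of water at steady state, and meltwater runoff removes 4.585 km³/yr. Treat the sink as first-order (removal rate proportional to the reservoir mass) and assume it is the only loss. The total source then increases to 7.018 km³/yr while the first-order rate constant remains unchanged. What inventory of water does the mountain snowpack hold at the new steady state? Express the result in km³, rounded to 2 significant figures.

Rate constant k = F/M = 4.585 / 6.670 = 0.6874 yr⁻¹.
At the new steady state, source = k·M_new ⇒ M_new = 7.018 / 0.6874 = 10.21 km³.
(Equivalently M_new = M × F_new/F_old = 6.670 × 7.018/4.585.)

10 km³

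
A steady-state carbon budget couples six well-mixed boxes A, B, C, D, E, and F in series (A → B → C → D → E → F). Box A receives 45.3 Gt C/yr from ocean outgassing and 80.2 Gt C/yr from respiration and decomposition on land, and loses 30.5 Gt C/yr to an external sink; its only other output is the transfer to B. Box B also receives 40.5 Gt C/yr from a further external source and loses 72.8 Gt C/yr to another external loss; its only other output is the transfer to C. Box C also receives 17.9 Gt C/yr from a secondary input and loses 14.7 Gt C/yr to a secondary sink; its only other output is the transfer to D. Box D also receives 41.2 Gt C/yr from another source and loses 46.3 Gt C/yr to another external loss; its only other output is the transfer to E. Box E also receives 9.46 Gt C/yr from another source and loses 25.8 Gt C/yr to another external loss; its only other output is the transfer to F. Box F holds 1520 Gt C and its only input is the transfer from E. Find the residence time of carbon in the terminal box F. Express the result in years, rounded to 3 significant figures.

34.2 yr

Box A: F(A→B) = (45.3 + 80.2) − 30.5 = 95.000 Gt C/yr.
Box B: F(B→C) = (95.000 + 40.5) − 72.8 = 62.700 Gt C/yr.
Box C: F(C→D) = (62.700 + 17.9) − 14.7 = 65.900 Gt C/yr.
Box D: F(D→E) = (65.900 + 41.2) − 46.3 = 60.800 Gt C/yr.
Box E: F(E→F) = (60.800 + 9.46) − 25.8 = 44.460 Gt C/yr.
Box F throughput = its input = 44.460 Gt C/yr; τ = 1520 / 44.460 = 34.19 yr.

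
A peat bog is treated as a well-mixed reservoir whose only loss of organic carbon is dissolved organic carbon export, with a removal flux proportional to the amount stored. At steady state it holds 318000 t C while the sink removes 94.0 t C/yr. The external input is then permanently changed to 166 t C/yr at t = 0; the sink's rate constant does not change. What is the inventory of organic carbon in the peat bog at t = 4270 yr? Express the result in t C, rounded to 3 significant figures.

The sink rate constant is k = F₀/M₀ = 94.0/318000 = 0.0002956 yr⁻¹.
Solving dM/dt = F₁ − kM with M(0) = M₀ gives M(t) = F₁/k + (M₀ − F₁/k)·e^(−kt).
F₁/k = 166/0.0002956 = 561570 t C; kt = 0.0002956 × 4270 = 1.262, e^(−kt) = 0.2830.
M(4270) = 561570 + (318000 − 561570) × 0.2830 = 561570 − 68940 = 492640 t C.

493000 t C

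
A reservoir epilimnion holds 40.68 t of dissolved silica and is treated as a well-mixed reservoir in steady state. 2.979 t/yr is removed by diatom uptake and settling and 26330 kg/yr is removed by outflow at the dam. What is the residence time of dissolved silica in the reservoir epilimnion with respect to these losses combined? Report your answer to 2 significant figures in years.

Convert the outflow at the dam flux: 26330 kg/yr = 26.33 t/yr.
Total removal = 2.979 + 26.33 = 29.309 t/yr.
τ = M / ΣF_out = 40.68 / 29.309 = 1.388 yr.

1.4 yr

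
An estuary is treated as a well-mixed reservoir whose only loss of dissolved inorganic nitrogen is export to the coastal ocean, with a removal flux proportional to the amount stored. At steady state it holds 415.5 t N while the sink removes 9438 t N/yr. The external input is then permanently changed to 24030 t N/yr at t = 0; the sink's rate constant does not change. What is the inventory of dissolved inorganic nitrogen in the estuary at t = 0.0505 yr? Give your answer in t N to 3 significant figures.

τ = M₀/F₀ = 415.5/9438 = 0.04402 yr; rate constant k = 1/τ.
New steady state M_∞ = F₁/k = F₁·τ = 24030 × 0.04402 = 1057.9 t N.
M(t) = M_∞ + (M₀ − M_∞)·e^(−t/τ); t/τ = 0.0505/0.04402 = 1.147, so e^(−t/τ) = 0.3176.
M(t) = 1057.9 − 642.4 × 0.3176 = 853.90 t N.

854 t N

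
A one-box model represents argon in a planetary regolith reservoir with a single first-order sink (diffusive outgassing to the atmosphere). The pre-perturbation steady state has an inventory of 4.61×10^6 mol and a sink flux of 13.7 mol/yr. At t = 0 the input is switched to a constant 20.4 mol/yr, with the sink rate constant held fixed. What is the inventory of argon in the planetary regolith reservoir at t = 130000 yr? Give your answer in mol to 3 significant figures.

The sink rate constant is k = F₀/M₀ = 13.7/4.61×10^6 = 2.972×10^-6 yr⁻¹.
Solving dM/dt = F₁ − kM with M(0) = M₀ gives M(t) = F₁/k + (M₀ − F₁/k)·e^(−kt).
F₁/k = 20.4/2.972×10^-6 = 6.8645×10^6 mol; kt = 2.972×10^-6 × 130000 = 0.3863, e^(−kt) = 0.6795.
M(130000) = 6.8645×10^6 + (4.61×10^6 − 6.8645×10^6) × 0.6795 = 6.8645×10^6 − 1.532×10^6 = 5.3325×10^6 mol.

5.33×10^6 mol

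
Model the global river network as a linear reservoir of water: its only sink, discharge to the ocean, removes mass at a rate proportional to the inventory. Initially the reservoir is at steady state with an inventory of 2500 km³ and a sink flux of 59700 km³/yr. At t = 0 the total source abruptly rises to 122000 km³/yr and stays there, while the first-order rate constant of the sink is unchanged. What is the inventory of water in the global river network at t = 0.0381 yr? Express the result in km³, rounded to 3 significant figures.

Residence time τ = M₀/F₀ = 0.04188 yr. The eventual steady state is M_∞ = M₀·(F₁/F₀) = 2500 × 122000/59700 = 5108.9 km³.
The anomaly ΔM(t) = M(t) − M_∞ decays as ΔM₀·e^(−t/τ) with ΔM₀ = 2500 − 5108.9 = −2609 km³.
At t = 0.0381 yr, e^(−t/τ) = e^(−0.9098) = 0.4026, so ΔM = −1050 km³ and M = 5108.9 − 1050 = 4058.6 km³.

4060 km³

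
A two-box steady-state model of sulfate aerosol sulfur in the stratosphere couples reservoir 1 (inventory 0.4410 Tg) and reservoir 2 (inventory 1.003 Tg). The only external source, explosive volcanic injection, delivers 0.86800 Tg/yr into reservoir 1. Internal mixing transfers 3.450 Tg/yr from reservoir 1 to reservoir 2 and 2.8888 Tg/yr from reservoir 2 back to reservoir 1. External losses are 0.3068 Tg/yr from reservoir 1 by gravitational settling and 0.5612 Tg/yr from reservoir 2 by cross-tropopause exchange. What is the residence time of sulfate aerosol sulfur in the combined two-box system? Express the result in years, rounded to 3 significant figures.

For the system as a whole, the A↔B exchange is internal and contributes nothing to the throughput; only the external sinks remove mass.
M_total = 0.4410 + 1.003 = 1.4440 Tg.
ΣF_external_out = 0.3068 + 0.5612 = 0.86800 Tg/yr.
τ = M_total / ΣF_ext = 1.4440 / 0.86800 = 1.664 yr.

1.66 yr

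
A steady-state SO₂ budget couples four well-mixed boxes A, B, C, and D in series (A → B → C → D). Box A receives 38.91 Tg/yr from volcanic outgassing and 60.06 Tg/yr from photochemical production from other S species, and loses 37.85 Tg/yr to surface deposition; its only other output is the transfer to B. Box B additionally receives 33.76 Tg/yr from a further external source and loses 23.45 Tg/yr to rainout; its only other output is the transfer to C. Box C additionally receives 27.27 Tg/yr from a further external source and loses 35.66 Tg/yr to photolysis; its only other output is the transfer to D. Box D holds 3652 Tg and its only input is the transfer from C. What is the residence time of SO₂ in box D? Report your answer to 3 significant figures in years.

Box A: F(A→B) = (38.91 + 60.06) − 37.85 = 61.120 Tg/yr.
Box B: F(B→C) = (61.120 + 33.76) − 23.45 = 71.430 Tg/yr.
Box C: F(C→D) = (71.430 + 27.27) − 35.66 = 63.040 Tg/yr.
Box D throughput = its input = 63.040 Tg/yr; τ = 3652 / 63.040 = 57.93 yr.

57.9 yr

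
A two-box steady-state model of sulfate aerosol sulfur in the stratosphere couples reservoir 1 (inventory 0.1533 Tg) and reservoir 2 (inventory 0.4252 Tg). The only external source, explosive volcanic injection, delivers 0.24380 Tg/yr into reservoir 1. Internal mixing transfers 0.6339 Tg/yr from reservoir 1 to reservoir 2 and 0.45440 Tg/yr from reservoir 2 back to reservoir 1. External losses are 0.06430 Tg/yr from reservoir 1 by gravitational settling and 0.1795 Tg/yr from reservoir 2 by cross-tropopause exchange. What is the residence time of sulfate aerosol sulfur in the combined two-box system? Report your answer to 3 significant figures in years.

Treat the two boxes together as one reservoir: the mixing fluxes between them are internal recycling, so τ = ΣM / Σ(external losses).
M_total = 0.1533 + 0.4252 = 0.57850 Tg.
ΣF_external_out = 0.06430 + 0.1795 = 0.24380 Tg/yr.
τ = M_total / ΣF_ext = 0.57850 / 0.24380 = 2.373 yr.

2.37 yr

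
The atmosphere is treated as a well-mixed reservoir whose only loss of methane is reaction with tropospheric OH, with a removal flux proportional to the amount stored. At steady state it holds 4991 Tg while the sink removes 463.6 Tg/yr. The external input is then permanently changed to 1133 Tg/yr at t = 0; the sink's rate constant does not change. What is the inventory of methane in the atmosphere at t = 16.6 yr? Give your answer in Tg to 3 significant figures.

The sink rate constant is k = F₀/M₀ = 463.6/4991 = 0.09289 yr⁻¹.
Solving dM/dt = F₁ − kM with M(0) = M₀ gives M(t) = F₁/k + (M₀ − F₁/k)·e^(−kt).
F₁/k = 1133/0.09289 = 12198 Tg; kt = 0.09289 × 16.6 = 1.542, e^(−kt) = 0.2140.
M(16.6) = 12198 + (4991 − 12198) × 0.2140 = 12198 − 1542 = 10656 Tg.

10700 Tg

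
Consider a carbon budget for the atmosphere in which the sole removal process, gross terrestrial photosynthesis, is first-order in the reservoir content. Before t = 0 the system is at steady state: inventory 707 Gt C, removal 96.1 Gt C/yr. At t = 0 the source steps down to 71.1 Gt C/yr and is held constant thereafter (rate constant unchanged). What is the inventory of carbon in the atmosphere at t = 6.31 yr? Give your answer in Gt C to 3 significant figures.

Residence time τ = M₀/F₀ = 7.357 yr. The eventual steady state is M_∞ = M₀·(F₁/F₀) = 707 × 71.1/96.1 = 523.08 Gt C.
The anomaly ΔM(t) = M(t) − M_∞ decays as ΔM₀·e^(−t/τ) with ΔM₀ = 707 − 523.08 = 183.9 Gt C.
At t = 6.31 yr, e^(−t/τ) = e^(−0.8577) = 0.4241, so ΔM = 78.01 Gt C and M = 523.08 + 78.01 = 601.09 Gt C.

601 Gt C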